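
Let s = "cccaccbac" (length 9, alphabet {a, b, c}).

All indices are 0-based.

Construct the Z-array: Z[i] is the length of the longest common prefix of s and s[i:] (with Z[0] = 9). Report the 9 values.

[9, 2, 1, 0, 2, 1, 0, 0, 1]

Z[0]=9
i=1: outside box; Z[1]=2 extend→box=[1,3)
i=2: min(r-i=1, Z[1]=2)=1; Z[2]=1
i=3: outside box; Z[3]=0
i=4: outside box; Z[4]=2 extend→box=[4,6)
i=5: min(r-i=1, Z[1]=2)=1; Z[5]=1
i=6: outside box; Z[6]=0
i=7: outside box; Z[7]=0
i=8: outside box; Z[8]=1 extend→box=[8,9)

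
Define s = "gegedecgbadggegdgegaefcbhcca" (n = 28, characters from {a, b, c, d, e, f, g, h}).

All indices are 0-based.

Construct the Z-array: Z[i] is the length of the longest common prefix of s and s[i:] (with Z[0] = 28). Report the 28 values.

[28, 0, 2, 0, 0, 0, 0, 1, 0, 0, 0, 1, 3, 0, 1, 0, 3, 0, 1, 0, 0, 0, 0, 0, 0, 0, 0, 0]

Z[0]=28
i=1: fresh scan; Z[1]=0
i=2: fresh scan; Z[2]=2 extend→box=[2,4)
i=3: min(r-i=1, Z[1]=0)=0; Z[3]=0
i=4: fresh scan; Z[4]=0
i=5: fresh scan; Z[5]=0
i=6: fresh scan; Z[6]=0
i=7: fresh scan; Z[7]=1 extend→box=[7,8)
i=8: fresh scan; Z[8]=0
i=9: fresh scan; Z[9]=0
i=10: fresh scan; Z[10]=0
i=11: fresh scan; Z[11]=1 extend→box=[11,12)
i=12: fresh scan; Z[12]=3 extend→box=[12,15)
i=13: min(r-i=2, Z[1]=0)=0; Z[13]=0
i=14: min(r-i=1, Z[2]=2)=1; Z[14]=1
i=15: fresh scan; Z[15]=0
i=16: fresh scan; Z[16]=3 extend→box=[16,19)
i=17: min(r-i=2, Z[1]=0)=0; Z[17]=0
i=18: min(r-i=1, Z[2]=2)=1; Z[18]=1
i=19: fresh scan; Z[19]=0
i=20: fresh scan; Z[20]=0
i=21: fresh scan; Z[21]=0
i=22: fresh scan; Z[22]=0
i=23: fresh scan; Z[23]=0
i=24: fresh scan; Z[24]=0
i=25: fresh scan; Z[25]=0
i=26: fresh scan; Z[26]=0
i=27: fresh scan; Z[27]=0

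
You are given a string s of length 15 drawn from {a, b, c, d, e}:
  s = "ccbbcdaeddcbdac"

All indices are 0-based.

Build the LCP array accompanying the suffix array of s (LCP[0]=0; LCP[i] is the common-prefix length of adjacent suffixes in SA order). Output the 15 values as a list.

rank | idx | suffix
   0 |  13 | ac
   1 |   6 | aeddcbdac
   2 |   2 | bbcdaeddcbdac
   3 |   3 | bcdaeddcbdac
   4 |  11 | bdac
   5 |  14 | c
   6 |   1 | cbbcdaeddcbdac
   7 |  10 | cbdac
   8 |   0 | ccbbcdaeddcbdac
   9 |   4 | cdaeddcbdac
  10 |  12 | dac
  11 |   5 | daeddcbdac
  12 |   9 | dcbdac
  13 |   8 | ddcbdac
  14 |   7 | eddcbdac

SA = [13, 6, 2, 3, 11, 14, 1, 10, 0, 4, 12, 5, 9, 8, 7]
i: (SA[i-1],SA[i]) lcp shared
  1: (13,6) 1 'a'
  2: (6,2) 0 ''
  3: (2,3) 1 'b'
  4: (3,11) 1 'b'
  5: (11,14) 0 ''
  6: (14,1) 1 'c'
  7: (1,10) 2 'cb'
  8: (10,0) 1 'c'
  9: (0,4) 1 'c'
  10: (4,12) 0 ''
  11: (12,5) 2 'da'
  12: (5,9) 1 'd'
  13: (9,8) 1 'd'
  14: (8,7) 0 ''

[0, 1, 0, 1, 1, 0, 1, 2, 1, 1, 0, 2, 1, 1, 0]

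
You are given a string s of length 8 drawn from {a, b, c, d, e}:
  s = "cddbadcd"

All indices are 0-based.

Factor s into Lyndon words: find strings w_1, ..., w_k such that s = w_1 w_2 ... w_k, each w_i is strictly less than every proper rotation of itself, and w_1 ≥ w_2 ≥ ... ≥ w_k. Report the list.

["cdd", "b", "adcd"]

emit factor 1: 'cdd' (i=0, period=3)
emit factor 2: 'b' (i=3, period=1)
emit factor 3: 'adcd' (i=4, period=4)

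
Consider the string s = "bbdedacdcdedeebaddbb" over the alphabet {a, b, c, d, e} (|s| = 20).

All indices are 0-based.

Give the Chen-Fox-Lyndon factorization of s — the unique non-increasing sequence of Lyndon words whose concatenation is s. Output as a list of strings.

emit factor 1: 'bbded' (i=0, period=5)
emit factor 2: 'acdcdedeebaddbb' (i=5, period=15)

["bbded", "acdcdedeebaddbb"]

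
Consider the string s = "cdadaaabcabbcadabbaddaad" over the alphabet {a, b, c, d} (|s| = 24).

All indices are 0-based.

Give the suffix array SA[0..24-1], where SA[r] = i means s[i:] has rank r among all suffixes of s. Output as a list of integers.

sorted suffixes:
  #0 SA[0]=4  'aaabcabbcadabbaddaad'
  #1 SA[1]=5  'aabcabbcadabbaddaad'
  #2 SA[2]=21  'aad'
  #3 SA[3]=15  'abbaddaad'
  #4 SA[4]=9  'abbcadabbaddaad'
  #5 SA[5]=6  'abcabbcadabbaddaad'
  #6 SA[6]=22  'ad'
  #7 SA[7]=2  'adaaabcabbcadabbaddaad'
  #8 SA[8]=13  'adabbaddaad'
  #9 SA[9]=18  'addaad'
  #10 SA[10]=17  'baddaad'
  #11 SA[11]=16  'bbaddaad'
  #12 SA[12]=10  'bbcadabbaddaad'
  #13 SA[13]=7  'bcabbcadabbaddaad'
  #14 SA[14]=11  'bcadabbaddaad'
  #15 SA[15]=8  'cabbcadabbaddaad'
  #16 SA[16]=12  'cadabbaddaad'
  #17 SA[17]=0  'cdadaaabcabbcadabbaddaad'
  #18 SA[18]=23  'd'
  #19 SA[19]=3  'daaabcabbcadabbaddaad'
  #20 SA[20]=20  'daad'
  #21 SA[21]=14  'dabbaddaad'
  #22 SA[22]=1  'dadaaabcabbcadabbaddaad'
  #23 SA[23]=19  'ddaad'

[4, 5, 21, 15, 9, 6, 22, 2, 13, 18, 17, 16, 10, 7, 11, 8, 12, 0, 23, 3, 20, 14, 1, 19]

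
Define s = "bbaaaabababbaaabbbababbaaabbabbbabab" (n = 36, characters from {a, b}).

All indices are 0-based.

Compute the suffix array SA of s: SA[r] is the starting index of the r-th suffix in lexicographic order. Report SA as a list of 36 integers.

[2, 3, 23, 12, 4, 24, 13, 34, 32, 5, 18, 7, 20, 9, 25, 28, 14, 35, 1, 22, 11, 33, 31, 17, 6, 19, 8, 27, 0, 21, 10, 30, 16, 26, 29, 15]

rank | idx | suffix
   0 |   2 | aaaabababbaaabbbababbaaabbabbbabab
   1 |   3 | aaabababbaaabbbababbaaabbabbbabab
   2 |  23 | aaabbabbbabab
   3 |  12 | aaabbbababbaaabbabbbabab
   4 |   4 | aabababbaaabbbababbaaabbabbbabab
   5 |  24 | aabbabbbabab
   6 |  13 | aabbbababbaaabbabbbabab
   7 |  34 | ab
   8 |  32 | abab
   9 |   5 | abababbaaabbbababbaaabbabbbabab
  10 |  18 | ababbaaabbabbbabab
  11 |   7 | ababbaaabbbababbaaabbabbbabab
  12 |  20 | abbaaabbabbbabab
  13 |   9 | abbaaabbbababbaaabbabbbabab
  14 |  25 | abbabbbabab
  15 |  28 | abbbabab
  16 |  14 | abbbababbaaabbabbbabab
  17 |  35 | b
  18 |   1 | baaaabababbaaabbbababbaaabbabbbabab
  19 |  22 | baaabbabbbabab
  20 |  11 | baaabbbababbaaabbabbbabab
  21 |  33 | bab
  22 |  31 | babab
  23 |  17 | bababbaaabbabbbabab
  24 |   6 | bababbaaabbbababbaaabbabbbabab
  25 |  19 | babbaaabbabbbabab
  26 |   8 | babbaaabbbababbaaabbabbbabab
  27 |  27 | babbbabab
  28 |   0 | bbaaaabababbaaabbbababbaaabbabbbabab
  29 |  21 | bbaaabbabbbabab
  30 |  10 | bbaaabbbababbaaabbabbbabab
  31 |  30 | bbabab
  32 |  16 | bbababbaaabbabbbabab
  33 |  26 | bbabbbabab
  34 |  29 | bbbabab
  35 |  15 | bbbababbaaabbabbbabab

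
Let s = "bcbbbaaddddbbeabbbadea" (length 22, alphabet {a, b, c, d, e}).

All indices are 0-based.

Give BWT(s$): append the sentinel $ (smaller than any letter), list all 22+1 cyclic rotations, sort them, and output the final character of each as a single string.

rank  rotation                 last
    0  $bcbbbaaddddbbeabbbadea  a
    1  a$bcbbbaaddddbbeabbbade  e
    2  aaddddbbeabbbadea$bcbbb  b
    3  abbbadea$bcbbbaaddddbbe  e
    4  addddbbeabbbadea$bcbbba  a
    5  adea$bcbbbaaddddbbeabbb  b
    6  baaddddbbeabbbadea$bcbb  b
    7  badea$bcbbbaaddddbbeabb  b
    8  bbaaddddbbeabbbadea$bcb  b
    9  bbadea$bcbbbaaddddbbeab  b
   10  bbbaaddddbbeabbbadea$bc  c
   11  bbbadea$bcbbbaaddddbbea  a
   12  bbeabbbadea$bcbbbaadddd  d
   13  bcbbbaaddddbbeabbbadea$  $
   14  beabbbadea$bcbbbaaddddb  b
   15  cbbbaaddddbbeabbbadea$b  b
   16  dbbeabbbadea$bcbbbaaddd  d
   17  ddbbeabbbadea$bcbbbaadd  d
   18  dddbbeabbbadea$bcbbbaad  d
   19  ddddbbeabbbadea$bcbbbaa  a
   20  dea$bcbbbaaddddbbeabbba  a
   21  ea$bcbbbaaddddbbeabbbad  d
   22  eabbbadea$bcbbbaaddddbb  b

aebeabbbbbcad$bbdddaadb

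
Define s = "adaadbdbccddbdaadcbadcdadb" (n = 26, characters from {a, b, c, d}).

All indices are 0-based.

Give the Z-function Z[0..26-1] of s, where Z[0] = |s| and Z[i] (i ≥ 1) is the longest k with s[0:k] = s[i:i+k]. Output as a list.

Z[0]=26
i=1: outside box; Z[1]=0
i=2: outside box; Z[2]=1 extend→box=[2,3)
i=3: outside box; Z[3]=2 extend→box=[3,5)
i=4: min(r-i=1, Z[1]=0)=0; Z[4]=0
i=5: outside box; Z[5]=0
i=6: outside box; Z[6]=0
i=7: outside box; Z[7]=0
i=8: outside box; Z[8]=0
i=9: outside box; Z[9]=0
i=10: outside box; Z[10]=0
i=11: outside box; Z[11]=0
i=12: outside box; Z[12]=0
i=13: outside box; Z[13]=0
i=14: outside box; Z[14]=1 extend→box=[14,15)
i=15: outside box; Z[15]=2 extend→box=[15,17)
i=16: min(r-i=1, Z[1]=0)=0; Z[16]=0
i=17: outside box; Z[17]=0
i=18: outside box; Z[18]=0
i=19: outside box; Z[19]=2 extend→box=[19,21)
i=20: min(r-i=1, Z[1]=0)=0; Z[20]=0
i=21: outside box; Z[21]=0
i=22: outside box; Z[22]=0
i=23: outside box; Z[23]=2 extend→box=[23,25)
i=24: min(r-i=1, Z[1]=0)=0; Z[24]=0
i=25: outside box; Z[25]=0

[26, 0, 1, 2, 0, 0, 0, 0, 0, 0, 0, 0, 0, 0, 1, 2, 0, 0, 0, 2, 0, 0, 0, 2, 0, 0]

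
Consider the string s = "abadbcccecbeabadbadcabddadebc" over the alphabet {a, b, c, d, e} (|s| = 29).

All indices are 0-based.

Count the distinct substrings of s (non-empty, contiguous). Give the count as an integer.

sorted suffixes:
  #0 SA[0]=12  'abadbadcabddadebc'
  #1 SA[1]=0  'abadbcccecbeabadbadcabddadebc'
  #2 SA[2]=20  'abddadebc'
  #3 SA[3]=14  'adbadcabddadebc'
  #4 SA[4]=2  'adbcccecbeabadbadcabddadebc'
  #5 SA[5]=17  'adcabddadebc'
  #6 SA[6]=24  'adebc'
  #7 SA[7]=13  'badbadcabddadebc'
  #8 SA[8]=1  'badbcccecbeabadbadcabddadebc'
  #9 SA[9]=16  'badcabddadebc'
  #10 SA[10]=27  'bc'
  #11 SA[11]=4  'bcccecbeabadbadcabddadebc'
  #12 SA[12]=21  'bddadebc'
  #13 SA[13]=10  'beabadbadcabddadebc'
  #14 SA[14]=28  'c'
  #15 SA[15]=19  'cabddadebc'
  #16 SA[16]=9  'cbeabadbadcabddadebc'
  #17 SA[17]=5  'cccecbeabadbadcabddadebc'
  #18 SA[18]=6  'ccecbeabadbadcabddadebc'
  #19 SA[19]=7  'cecbeabadbadcabddadebc'
  #20 SA[20]=23  'dadebc'
  #21 SA[21]=15  'dbadcabddadebc'
  #22 SA[22]=3  'dbcccecbeabadbadcabddadebc'
  #23 SA[23]=18  'dcabddadebc'
  #24 SA[24]=22  'ddadebc'
  #25 SA[25]=25  'debc'
  #26 SA[26]=11  'eabadbadcabddadebc'
  #27 SA[27]=26  'ebc'
  #28 SA[28]=8  'ecbeabadbadcabddadebc'

SA = [12, 0, 20, 14, 2, 17, 24, 13, 1, 16, 27, 4, 21, 10, 28, 19, 9, 5, 6, 7, 23, 15, 3, 18, 22, 25, 11, 26, 8]
rank  pair      lcp
   1  s[12:],s[0:]  5  'abadb'
   2  s[0:],s[20:]  2  'ab'
   3  s[20:],s[14:]  1  'a'
   4  s[14:],s[2:]  3  'adb'
   5  s[2:],s[17:]  2  'ad'
   6  s[17:],s[24:]  2  'ad'
   7  s[24:],s[13:]  0  ''
   8  s[13:],s[1:]  4  'badb'
   9  s[1:],s[16:]  3  'bad'
  10  s[16:],s[27:]  1  'b'
  11  s[27:],s[4:]  2  'bc'
  12  s[4:],s[21:]  1  'b'
  13  s[21:],s[10:]  1  'b'
  14  s[10:],s[28:]  0  ''
  15  s[28:],s[19:]  1  'c'
  16  s[19:],s[9:]  1  'c'
  17  s[9:],s[5:]  1  'c'
  18  s[5:],s[6:]  2  'cc'
  19  s[6:],s[7:]  1  'c'
  20  s[7:],s[23:]  0  ''
  21  s[23:],s[15:]  1  'd'
  22  s[15:],s[3:]  2  'db'
  23  s[3:],s[18:]  1  'd'
  24  s[18:],s[22:]  1  'd'
  25  s[22:],s[25:]  1  'd'
  26  s[25:],s[11:]  0  ''
  27  s[11:],s[26:]  1  'e'
  28  s[26:],s[8:]  1  'e'

n(n+1)/2 = 29·30/2 = 435
Σ LCP = 0 + 5 + 2 + 1 + 3 + 2 + 2 + 0 + 4 + 3 + 1 + 2 + 1 + 1 + 0 + 1 + 1 + 1 + 2 + 1 + 0 + 1 + 2 + 1 + 1 + 1 + 0 + 1 + 1 = 41
distinct = 435 − 41 = 394

394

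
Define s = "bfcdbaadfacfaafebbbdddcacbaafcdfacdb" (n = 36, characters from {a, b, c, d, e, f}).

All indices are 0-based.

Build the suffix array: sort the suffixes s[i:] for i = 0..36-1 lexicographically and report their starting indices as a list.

rank | idx | suffix
   0 |   5 | aadfacfaafebbbdddcacbaafcdfacdb
   1 |  26 | aafcdfacdb
   2 |  12 | aafebbbdddcacbaafcdfacdb
   3 |  23 | acbaafcdfacdb
   4 |  32 | acdb
   5 |   9 | acfaafebbbdddcacbaafcdfacdb
   6 |   6 | adfacfaafebbbdddcacbaafcdfacdb
   7 |  27 | afcdfacdb
   8 |  13 | afebbbdddcacbaafcdfacdb
   9 |  35 | b
  10 |   4 | baadfacfaafebbbdddcacbaafcdfacdb
  11 |  25 | baafcdfacdb
  12 |  16 | bbbdddcacbaafcdfacdb
  13 |  17 | bbdddcacbaafcdfacdb
  14 |  18 | bdddcacbaafcdfacdb
  15 |   0 | bfcdbaadfacfaafebbbdddcacbaafcdfacdb
  16 |  22 | cacbaafcdfacdb
  17 |  24 | cbaafcdfacdb
  18 |  33 | cdb
  19 |   2 | cdbaadfacfaafebbbdddcacbaafcdfacdb
  20 |  29 | cdfacdb
  21 |  10 | cfaafebbbdddcacbaafcdfacdb
  22 |  34 | db
  23 |   3 | dbaadfacfaafebbbdddcacbaafcdfacdb
  24 |  21 | dcacbaafcdfacdb
  25 |  20 | ddcacbaafcdfacdb
  26 |  19 | dddcacbaafcdfacdb
  27 |  30 | dfacdb
  28 |   7 | dfacfaafebbbdddcacbaafcdfacdb
  29 |  15 | ebbbdddcacbaafcdfacdb
  30 |  11 | faafebbbdddcacbaafcdfacdb
  31 |  31 | facdb
  32 |   8 | facfaafebbbdddcacbaafcdfacdb
  33 |   1 | fcdbaadfacfaafebbbdddcacbaafcdfacdb
  34 |  28 | fcdfacdb
  35 |  14 | febbbdddcacbaafcdfacdb

[5, 26, 12, 23, 32, 9, 6, 27, 13, 35, 4, 25, 16, 17, 18, 0, 22, 24, 33, 2, 29, 10, 34, 3, 21, 20, 19, 30, 7, 15, 11, 31, 8, 1, 28, 14]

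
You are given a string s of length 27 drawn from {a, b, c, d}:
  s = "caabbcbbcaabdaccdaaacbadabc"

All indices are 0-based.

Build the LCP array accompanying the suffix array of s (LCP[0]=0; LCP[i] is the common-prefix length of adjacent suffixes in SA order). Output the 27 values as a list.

[0, 2, 3, 2, 1, 2, 2, 1, 2, 1, 0, 1, 3, 1, 2, 2, 1, 0, 1, 4, 1, 2, 1, 1, 0, 2, 2]

rank→(start, suffix):
  0 → (17, 'aaacbadabc')
  1 → (1, 'aabbcbbcaabdaccdaaacbadabc')
  2 → (9, 'aabdaccdaaacbadabc')
  3 → (18, 'aacbadabc')
  4 → (2, 'abbcbbcaabdaccdaaacbadabc')
  5 → (24, 'abc')
  6 → (10, 'abdaccdaaacbadabc')
  7 → (19, 'acbadabc')
  8 → (13, 'accdaaacbadabc')
  9 → (22, 'adabc')
  10 → (21, 'badabc')
  11 → (6, 'bbcaabdaccdaaacbadabc')
  12 → (3, 'bbcbbcaabdaccdaaacbadabc')
  13 → (25, 'bc')
  14 → (7, 'bcaabdaccdaaacbadabc')
  15 → (4, 'bcbbcaabdaccdaaacbadabc')
  16 → (11, 'bdaccdaaacbadabc')
  17 → (26, 'c')
  18 → (0, 'caabbcbbcaabdaccdaaacbadabc')
  19 → (8, 'caabdaccdaaacbadabc')
  20 → (20, 'cbadabc')
  21 → (5, 'cbbcaabdaccdaaacbadabc')
  22 → (14, 'ccdaaacbadabc')
  23 → (15, 'cdaaacbadabc')
  24 → (16, 'daaacbadabc')
  25 → (23, 'dabc')
  26 → (12, 'daccdaaacbadabc')

SA = [17, 1, 9, 18, 2, 24, 10, 19, 13, 22, 21, 6, 3, 25, 7, 4, 11, 26, 0, 8, 20, 5, 14, 15, 16, 23, 12]
[i] adj suffixes → lcp
  [1] 17/1 → 2 ('aa')
  [2] 1/9 → 3 ('aab')
  [3] 9/18 → 2 ('aa')
  [4] 18/2 → 1 ('a')
  [5] 2/24 → 2 ('ab')
  [6] 24/10 → 2 ('ab')
  [7] 10/19 → 1 ('a')
  [8] 19/13 → 2 ('ac')
  [9] 13/22 → 1 ('a')
  [10] 22/21 → 0 ('')
  [11] 21/6 → 1 ('b')
  [12] 6/3 → 3 ('bbc')
  [13] 3/25 → 1 ('b')
  [14] 25/7 → 2 ('bc')
  [15] 7/4 → 2 ('bc')
  [16] 4/11 → 1 ('b')
  [17] 11/26 → 0 ('')
  [18] 26/0 → 1 ('c')
  [19] 0/8 → 4 ('caab')
  [20] 8/20 → 1 ('c')
  [21] 20/5 → 2 ('cb')
  [22] 5/14 → 1 ('c')
  [23] 14/15 → 1 ('c')
  [24] 15/16 → 0 ('')
  [25] 16/23 → 2 ('da')
  [26] 23/12 → 2 ('da')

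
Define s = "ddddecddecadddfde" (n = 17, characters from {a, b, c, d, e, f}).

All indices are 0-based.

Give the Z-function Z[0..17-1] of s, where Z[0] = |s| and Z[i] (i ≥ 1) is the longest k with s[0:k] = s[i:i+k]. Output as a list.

Z[0]=17
i=1: outside box; Z[1]=3 grow→box=[1,4)
i=2: min(r-i=2, Z[1]=3)=2; Z[2]=2
i=3: min(r-i=1, Z[2]=2)=1; Z[3]=1
i=4: outside box; Z[4]=0
i=5: outside box; Z[5]=0
i=6: outside box; Z[6]=2 grow→box=[6,8)
i=7: min(r-i=1, Z[1]=3)=1; Z[7]=1
i=8: outside box; Z[8]=0
i=9: outside box; Z[9]=0
i=10: outside box; Z[10]=0
i=11: outside box; Z[11]=3 grow→box=[11,14)
i=12: min(r-i=2, Z[1]=3)=2; Z[12]=2
i=13: min(r-i=1, Z[2]=2)=1; Z[13]=1
i=14: outside box; Z[14]=0
i=15: outside box; Z[15]=1 grow→box=[15,16)
i=16: outside box; Z[16]=0

[17, 3, 2, 1, 0, 0, 2, 1, 0, 0, 0, 3, 2, 1, 0, 1, 0]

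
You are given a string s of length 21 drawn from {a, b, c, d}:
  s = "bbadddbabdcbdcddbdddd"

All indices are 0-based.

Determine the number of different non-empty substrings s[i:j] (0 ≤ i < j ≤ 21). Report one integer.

rank | idx | suffix
   0 |   7 | abdcbdcddbdddd
   1 |   2 | adddbabdcbdcddbdddd
   2 |   6 | babdcbdcddbdddd
   3 |   1 | badddbabdcbdcddbdddd
   4 |   0 | bbadddbabdcbdcddbdddd
   5 |   8 | bdcbdcddbdddd
   6 |  11 | bdcddbdddd
   7 |  16 | bdddd
   8 |  10 | cbdcddbdddd
   9 |  13 | cddbdddd
  10 |  20 | d
  11 |   5 | dbabdcbdcddbdddd
  12 |  15 | dbdddd
  13 |   9 | dcbdcddbdddd
  14 |  12 | dcddbdddd
  15 |  19 | dd
  16 |   4 | ddbabdcbdcddbdddd
  17 |  14 | ddbdddd
  18 |  18 | ddd
  19 |   3 | dddbabdcbdcddbdddd
  20 |  17 | dddd

SA = [7, 2, 6, 1, 0, 8, 11, 16, 10, 13, 20, 5, 15, 9, 12, 19, 4, 14, 18, 3, 17]
i: (SA[i-1],SA[i]) lcp shared
  1: (7,2) 1 'a'
  2: (2,6) 0 ''
  3: (6,1) 2 'ba'
  4: (1,0) 1 'b'
  5: (0,8) 1 'b'
  6: (8,11) 3 'bdc'
  7: (11,16) 2 'bd'
  8: (16,10) 0 ''
  9: (10,13) 1 'c'
  10: (13,20) 0 ''
  11: (20,5) 1 'd'
  12: (5,15) 2 'db'
  13: (15,9) 1 'd'
  14: (9,12) 2 'dc'
  15: (12,19) 1 'd'
  16: (19,4) 2 'dd'
  17: (4,14) 3 'ddb'
  18: (14,18) 2 'dd'
  19: (18,3) 3 'ddd'
  20: (3,17) 3 'ddd'

n(n+1)/2 = 21·22/2 = 231
Σ LCP = 0 + 1 + 0 + 2 + 1 + 1 + 3 + 2 + 0 + 1 + 0 + 1 + 2 + 1 + 2 + 1 + 2 + 3 + 2 + 3 + 3 = 31
distinct = 231 − 31 = 200

200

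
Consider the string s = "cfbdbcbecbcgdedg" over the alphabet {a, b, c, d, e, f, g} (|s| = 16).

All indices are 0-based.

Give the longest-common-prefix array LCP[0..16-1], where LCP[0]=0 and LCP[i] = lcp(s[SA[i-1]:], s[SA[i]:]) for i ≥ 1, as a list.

rank | idx | suffix
   0 |   4 | bcbecbcgdedg
   1 |   9 | bcgdedg
   2 |   2 | bdbcbecbcgdedg
   3 |   6 | becbcgdedg
   4 |   8 | cbcgdedg
   5 |   5 | cbecbcgdedg
   6 |   0 | cfbdbcbecbcgdedg
   7 |  10 | cgdedg
   8 |   3 | dbcbecbcgdedg
   9 |  12 | dedg
  10 |  14 | dg
  11 |   7 | ecbcgdedg
  12 |  13 | edg
  13 |   1 | fbdbcbecbcgdedg
  14 |  15 | g
  15 |  11 | gdedg

SA = [4, 9, 2, 6, 8, 5, 0, 10, 3, 12, 14, 7, 13, 1, 15, 11]
[i] adj suffixes → lcp
  [1] 4/9 → 2 ('bc')
  [2] 9/2 → 1 ('b')
  [3] 2/6 → 1 ('b')
  [4] 6/8 → 0 ('')
  [5] 8/5 → 2 ('cb')
  [6] 5/0 → 1 ('c')
  [7] 0/10 → 1 ('c')
  [8] 10/3 → 0 ('')
  [9] 3/12 → 1 ('d')
  [10] 12/14 → 1 ('d')
  [11] 14/7 → 0 ('')
  [12] 7/13 → 1 ('e')
  [13] 13/1 → 0 ('')
  [14] 1/15 → 0 ('')
  [15] 15/11 → 1 ('g')

[0, 2, 1, 1, 0, 2, 1, 1, 0, 1, 1, 0, 1, 0, 0, 1]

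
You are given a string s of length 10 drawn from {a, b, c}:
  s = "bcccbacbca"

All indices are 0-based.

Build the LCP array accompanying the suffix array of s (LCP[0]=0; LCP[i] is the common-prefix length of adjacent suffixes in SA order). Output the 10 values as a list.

rank | idx | suffix
   0 |   9 | a
   1 |   5 | acbca
   2 |   4 | bacbca
   3 |   7 | bca
   4 |   0 | bcccbacbca
   5 |   8 | ca
   6 |   3 | cbacbca
   7 |   6 | cbca
   8 |   2 | ccbacbca
   9 |   1 | cccbacbca

SA = [9, 5, 4, 7, 0, 8, 3, 6, 2, 1]
rank  pair      lcp
   1  s[9:],s[5:]  1  'a'
   2  s[5:],s[4:]  0  ''
   3  s[4:],s[7:]  1  'b'
   4  s[7:],s[0:]  2  'bc'
   5  s[0:],s[8:]  0  ''
   6  s[8:],s[3:]  1  'c'
   7  s[3:],s[6:]  2  'cb'
   8  s[6:],s[2:]  1  'c'
   9  s[2:],s[1:]  2  'cc'

[0, 1, 0, 1, 2, 0, 1, 2, 1, 2]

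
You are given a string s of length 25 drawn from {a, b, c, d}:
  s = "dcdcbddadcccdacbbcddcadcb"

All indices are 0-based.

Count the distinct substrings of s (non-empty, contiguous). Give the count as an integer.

rank→(start, suffix):
  0 → (13, 'acbbcddcadcb')
  1 → (21, 'adcb')
  2 → (7, 'adcccdacbbcddcadcb')
  3 → (24, 'b')
  4 → (15, 'bbcddcadcb')
  5 → (16, 'bcddcadcb')
  6 → (4, 'bddadcccdacbbcddcadcb')
  7 → (20, 'cadcb')
  8 → (23, 'cb')
  9 → (14, 'cbbcddcadcb')
  10 → (3, 'cbddadcccdacbbcddcadcb')
  11 → (9, 'cccdacbbcddcadcb')
  12 → (10, 'ccdacbbcddcadcb')
  13 → (11, 'cdacbbcddcadcb')
  14 → (1, 'cdcbddadcccdacbbcddcadcb')
  15 → (17, 'cddcadcb')
  16 → (12, 'dacbbcddcadcb')
  17 → (6, 'dadcccdacbbcddcadcb')
  18 → (19, 'dcadcb')
  19 → (22, 'dcb')
  20 → (2, 'dcbddadcccdacbbcddcadcb')
  21 → (8, 'dcccdacbbcddcadcb')
  22 → (0, 'dcdcbddadcccdacbbcddcadcb')
  23 → (5, 'ddadcccdacbbcddcadcb')
  24 → (18, 'ddcadcb')

SA = [13, 21, 7, 24, 15, 16, 4, 20, 23, 14, 3, 9, 10, 11, 1, 17, 12, 6, 19, 22, 2, 8, 0, 5, 18]
i: (SA[i-1],SA[i]) lcp shared
  1: (13,21) 1 'a'
  2: (21,7) 3 'adc'
  3: (7,24) 0 ''
  4: (24,15) 1 'b'
  5: (15,16) 1 'b'
  6: (16,4) 1 'b'
  7: (4,20) 0 ''
  8: (20,23) 1 'c'
  9: (23,14) 2 'cb'
  10: (14,3) 2 'cb'
  11: (3,9) 1 'c'
  12: (9,10) 2 'cc'
  13: (10,11) 1 'c'
  14: (11,1) 2 'cd'
  15: (1,17) 2 'cd'
  16: (17,12) 0 ''
  17: (12,6) 2 'da'
  18: (6,19) 1 'd'
  19: (19,22) 2 'dc'
  20: (22,2) 3 'dcb'
  21: (2,8) 2 'dc'
  22: (8,0) 2 'dc'
  23: (0,5) 1 'd'
  24: (5,18) 2 'dd'

n(n+1)/2 = 25·26/2 = 325
Σ LCP = 0 + 1 + 3 + 0 + 1 + 1 + 1 + 0 + 1 + 2 + 2 + 1 + 2 + 1 + 2 + 2 + 0 + 2 + 1 + 2 + 3 + 2 + 2 + 1 + 2 = 35
distinct = 325 − 35 = 290

290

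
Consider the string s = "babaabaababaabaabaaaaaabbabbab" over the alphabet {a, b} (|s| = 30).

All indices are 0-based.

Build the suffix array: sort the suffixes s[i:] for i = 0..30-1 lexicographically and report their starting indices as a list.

[17, 18, 19, 20, 14, 11, 3, 6, 21, 28, 15, 12, 9, 1, 4, 7, 25, 22, 29, 16, 13, 10, 2, 5, 27, 8, 0, 24, 26, 23]

rank | idx | suffix
   0 |  17 | aaaaaabbabbab
   1 |  18 | aaaaabbabbab
   2 |  19 | aaaabbabbab
   3 |  20 | aaabbabbab
   4 |  14 | aabaaaaaabbabbab
   5 |  11 | aabaabaaaaaabbabbab
   6 |   3 | aabaababaabaabaaaaaabbabbab
   7 |   6 | aababaabaabaaaaaabbabbab
   8 |  21 | aabbabbab
   9 |  28 | ab
  10 |  15 | abaaaaaabbabbab
  11 |  12 | abaabaaaaaabbabbab
  12 |   9 | abaabaabaaaaaabbabbab
  13 |   1 | abaabaababaabaabaaaaaabbabbab
  14 |   4 | abaababaabaabaaaaaabbabbab
  15 |   7 | ababaabaabaaaaaabbabbab
  16 |  25 | abbab
  17 |  22 | abbabbab
  18 |  29 | b
  19 |  16 | baaaaaabbabbab
  20 |  13 | baabaaaaaabbabbab
  21 |  10 | baabaabaaaaaabbabbab
  22 |   2 | baabaababaabaabaaaaaabbabbab
  23 |   5 | baababaabaabaaaaaabbabbab
  24 |  27 | bab
  25 |   8 | babaabaabaaaaaabbabbab
  26 |   0 | babaabaababaabaabaaaaaabbabbab
  27 |  24 | babbab
  28 |  26 | bbab
  29 |  23 | bbabbab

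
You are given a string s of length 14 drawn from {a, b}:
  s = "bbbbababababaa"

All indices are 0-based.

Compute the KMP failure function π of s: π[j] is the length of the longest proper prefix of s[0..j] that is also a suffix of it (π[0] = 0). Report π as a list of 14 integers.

π[0] = 0
j=1 s[j]='b': π[1]=1 (border 'b')
j=2 s[j]='b': π[2]=2 (border 'bb')
j=3 s[j]='b': π[3]=3 (border 'bbb')
j=4 s[j]='a': k: 3→2→1→0; π[4]=0 (border '')
j=5 s[j]='b': π[5]=1 (border 'b')
j=6 s[j]='a': k: 1→0; π[6]=0 (border '')
j=7 s[j]='b': π[7]=1 (border 'b')
j=8 s[j]='a': k: 1→0; π[8]=0 (border '')
j=9 s[j]='b': π[9]=1 (border 'b')
j=10 s[j]='a': k: 1→0; π[10]=0 (border '')
j=11 s[j]='b': π[11]=1 (border 'b')
j=12 s[j]='a': k: 1→0; π[12]=0 (border '')
j=13 s[j]='a': π[13]=0 (border '')

[0, 1, 2, 3, 0, 1, 0, 1, 0, 1, 0, 1, 0, 0]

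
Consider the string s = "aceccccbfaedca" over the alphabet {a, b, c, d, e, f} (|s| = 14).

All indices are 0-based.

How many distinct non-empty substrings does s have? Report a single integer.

rank | idx | suffix
   0 |  13 | a
   1 |   0 | aceccccbfaedca
   2 |   9 | aedca
   3 |   7 | bfaedca
   4 |  12 | ca
   5 |   6 | cbfaedca
   6 |   5 | ccbfaedca
   7 |   4 | cccbfaedca
   8 |   3 | ccccbfaedca
   9 |   1 | ceccccbfaedca
  10 |  11 | dca
  11 |   2 | eccccbfaedca
  12 |  10 | edca
  13 |   8 | faedca

SA = [13, 0, 9, 7, 12, 6, 5, 4, 3, 1, 11, 2, 10, 8]
i: (SA[i-1],SA[i]) lcp shared
  1: (13,0) 1 'a'
  2: (0,9) 1 'a'
  3: (9,7) 0 ''
  4: (7,12) 0 ''
  5: (12,6) 1 'c'
  6: (6,5) 1 'c'
  7: (5,4) 2 'cc'
  8: (4,3) 3 'ccc'
  9: (3,1) 1 'c'
  10: (1,11) 0 ''
  11: (11,2) 0 ''
  12: (2,10) 1 'e'
  13: (10,8) 0 ''

n(n+1)/2 = 14·15/2 = 105
Σ LCP = 0 + 1 + 1 + 0 + 0 + 1 + 1 + 2 + 3 + 1 + 0 + 0 + 1 + 0 = 11
distinct = 105 − 11 = 94

94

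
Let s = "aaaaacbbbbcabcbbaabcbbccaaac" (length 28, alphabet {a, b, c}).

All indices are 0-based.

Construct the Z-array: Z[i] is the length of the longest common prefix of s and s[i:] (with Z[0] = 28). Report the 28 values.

Z[0]=28
i=1: fresh scan; Z[1]=4 extend→box=[1,5)
i=2: min(r-i=3, Z[1]=4)=3; Z[2]=3
i=3: min(r-i=2, Z[2]=3)=2; Z[3]=2
i=4: min(r-i=1, Z[3]=2)=1; Z[4]=1
i=5: fresh scan; Z[5]=0
i=6: fresh scan; Z[6]=0
i=7: fresh scan; Z[7]=0
i=8: fresh scan; Z[8]=0
i=9: fresh scan; Z[9]=0
i=10: fresh scan; Z[10]=0
i=11: fresh scan; Z[11]=1 extend→box=[11,12)
i=12: fresh scan; Z[12]=0
i=13: fresh scan; Z[13]=0
i=14: fresh scan; Z[14]=0
i=15: fresh scan; Z[15]=0
i=16: fresh scan; Z[16]=2 extend→box=[16,18)
i=17: min(r-i=1, Z[1]=4)=1; Z[17]=1
i=18: fresh scan; Z[18]=0
i=19: fresh scan; Z[19]=0
i=20: fresh scan; Z[20]=0
i=21: fresh scan; Z[21]=0
i=22: fresh scan; Z[22]=0
i=23: fresh scan; Z[23]=0
i=24: fresh scan; Z[24]=3 extend→box=[24,27)
i=25: min(r-i=2, Z[1]=4)=2; Z[25]=2
i=26: min(r-i=1, Z[2]=3)=1; Z[26]=1
i=27: fresh scan; Z[27]=0

[28, 4, 3, 2, 1, 0, 0, 0, 0, 0, 0, 1, 0, 0, 0, 0, 2, 1, 0, 0, 0, 0, 0, 0, 3, 2, 1, 0]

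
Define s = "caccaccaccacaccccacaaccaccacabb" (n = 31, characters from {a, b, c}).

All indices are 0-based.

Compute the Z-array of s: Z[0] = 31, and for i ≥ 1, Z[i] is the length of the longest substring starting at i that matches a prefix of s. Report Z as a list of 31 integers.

Z[0]=31
i=1: fresh scan; Z[1]=0
i=2: fresh scan; Z[2]=1 scan→box=[2,3)
i=3: fresh scan; Z[3]=9 scan→box=[3,12)
i=4: min(r-i=8, Z[1]=0)=0; Z[4]=0
i=5: min(r-i=7, Z[2]=1)=1; Z[5]=1
i=6: min(r-i=6, Z[3]=9)=6; Z[6]=6
i=7: min(r-i=5, Z[4]=0)=0; Z[7]=0
i=8: min(r-i=4, Z[5]=1)=1; Z[8]=1
i=9: min(r-i=3, Z[6]=6)=3; Z[9]=3
i=10: min(r-i=2, Z[7]=0)=0; Z[10]=0
i=11: min(r-i=1, Z[8]=1)=1; Z[11]=4 scan→box=[11,15)
i=12: min(r-i=3, Z[1]=0)=0; Z[12]=0
i=13: min(r-i=2, Z[2]=1)=1; Z[13]=1
i=14: min(r-i=1, Z[3]=9)=1; Z[14]=1
i=15: fresh scan; Z[15]=1 scan→box=[15,16)
i=16: fresh scan; Z[16]=3 scan→box=[16,19)
i=17: min(r-i=2, Z[1]=0)=0; Z[17]=0
i=18: min(r-i=1, Z[2]=1)=1; Z[18]=2 scan→box=[18,20)
i=19: min(r-i=1, Z[1]=0)=0; Z[19]=0
i=20: fresh scan; Z[20]=0
i=21: fresh scan; Z[21]=1 scan→box=[21,22)
i=22: fresh scan; Z[22]=6 scan→box=[22,28)
i=23: min(r-i=5, Z[1]=0)=0; Z[23]=0
i=24: min(r-i=4, Z[2]=1)=1; Z[24]=1
i=25: min(r-i=3, Z[3]=9)=3; Z[25]=3
i=26: min(r-i=2, Z[4]=0)=0; Z[26]=0
i=27: min(r-i=1, Z[5]=1)=1; Z[27]=2 scan→box=[27,29)
i=28: min(r-i=1, Z[1]=0)=0; Z[28]=0
i=29: fresh scan; Z[29]=0
i=30: fresh scan; Z[30]=0

[31, 0, 1, 9, 0, 1, 6, 0, 1, 3, 0, 4, 0, 1, 1, 1, 3, 0, 2, 0, 0, 1, 6, 0, 1, 3, 0, 2, 0, 0, 0]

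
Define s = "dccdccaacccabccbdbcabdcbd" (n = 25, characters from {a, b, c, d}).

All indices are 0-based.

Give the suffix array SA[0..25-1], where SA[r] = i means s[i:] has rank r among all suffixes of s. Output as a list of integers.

rank→(start, suffix):
  0 → (6, 'aacccabccbdbcabdcbd')
  1 → (11, 'abccbdbcabdcbd')
  2 → (19, 'abdcbd')
  3 → (7, 'acccabccbdbcabdcbd')
  4 → (17, 'bcabdcbd')
  5 → (12, 'bccbdbcabdcbd')
  6 → (23, 'bd')
  7 → (15, 'bdbcabdcbd')
  8 → (20, 'bdcbd')
  9 → (5, 'caacccabccbdbcabdcbd')
  10 → (10, 'cabccbdbcabdcbd')
  11 → (18, 'cabdcbd')
  12 → (22, 'cbd')
  13 → (14, 'cbdbcabdcbd')
  14 → (4, 'ccaacccabccbdbcabdcbd')
  15 → (9, 'ccabccbdbcabdcbd')
  16 → (13, 'ccbdbcabdcbd')
  17 → (8, 'cccabccbdbcabdcbd')
  18 → (1, 'ccdccaacccabccbdbcabdcbd')
  19 → (2, 'cdccaacccabccbdbcabdcbd')
  20 → (24, 'd')
  21 → (16, 'dbcabdcbd')
  22 → (21, 'dcbd')
  23 → (3, 'dccaacccabccbdbcabdcbd')
  24 → (0, 'dccdccaacccabccbdbcabdcbd')

[6, 11, 19, 7, 17, 12, 23, 15, 20, 5, 10, 18, 22, 14, 4, 9, 13, 8, 1, 2, 24, 16, 21, 3, 0]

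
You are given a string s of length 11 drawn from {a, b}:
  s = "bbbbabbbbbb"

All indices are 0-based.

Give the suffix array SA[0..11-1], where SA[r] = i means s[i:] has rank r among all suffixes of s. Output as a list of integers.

[4, 10, 3, 9, 2, 8, 1, 7, 0, 6, 5]

sorted suffixes:
  #0 SA[0]=4  'abbbbbb'
  #1 SA[1]=10  'b'
  #2 SA[2]=3  'babbbbbb'
  #3 SA[3]=9  'bb'
  #4 SA[4]=2  'bbabbbbbb'
  #5 SA[5]=8  'bbb'
  #6 SA[6]=1  'bbbabbbbbb'
  #7 SA[7]=7  'bbbb'
  #8 SA[8]=0  'bbbbabbbbbb'
  #9 SA[9]=6  'bbbbb'
  #10 SA[10]=5  'bbbbbb'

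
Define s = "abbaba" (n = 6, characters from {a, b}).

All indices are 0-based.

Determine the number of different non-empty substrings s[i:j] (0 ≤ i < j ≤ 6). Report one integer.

15

sorted suffixes:
  #0 SA[0]=5  'a'
  #1 SA[1]=3  'aba'
  #2 SA[2]=0  'abbaba'
  #3 SA[3]=4  'ba'
  #4 SA[4]=2  'baba'
  #5 SA[5]=1  'bbaba'

SA = [5, 3, 0, 4, 2, 1]
rank  pair      lcp
   1  s[5:],s[3:]  1  'a'
   2  s[3:],s[0:]  2  'ab'
   3  s[0:],s[4:]  0  ''
   4  s[4:],s[2:]  2  'ba'
   5  s[2:],s[1:]  1  'b'

n(n+1)/2 = 6·7/2 = 21
Σ LCP = 0 + 1 + 2 + 0 + 2 + 1 = 6
distinct = 21 − 6 = 15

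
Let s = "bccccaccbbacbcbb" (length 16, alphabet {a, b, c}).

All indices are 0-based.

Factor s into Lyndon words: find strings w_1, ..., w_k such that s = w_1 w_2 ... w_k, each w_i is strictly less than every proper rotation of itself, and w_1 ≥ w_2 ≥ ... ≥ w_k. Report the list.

emit factor 1: 'bcccc' (i=0, period=5)
emit factor 2: 'accbb' (i=5, period=5)
emit factor 3: 'acbcbb' (i=10, period=6)

["bcccc", "accbb", "acbcbb"]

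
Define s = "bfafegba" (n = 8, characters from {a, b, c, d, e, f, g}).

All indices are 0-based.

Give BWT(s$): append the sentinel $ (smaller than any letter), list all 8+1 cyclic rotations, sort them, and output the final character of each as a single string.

abfg$fbae

rank  rotation   last
    0  $bfafegba  a
    1  a$bfafegb  b
    2  afegba$bf  f
    3  ba$bfafeg  g
    4  bfafegba$  $
    5  egba$bfaf  f
    6  fafegba$b  b
    7  fegba$bfa  a
    8  gba$bfafe  e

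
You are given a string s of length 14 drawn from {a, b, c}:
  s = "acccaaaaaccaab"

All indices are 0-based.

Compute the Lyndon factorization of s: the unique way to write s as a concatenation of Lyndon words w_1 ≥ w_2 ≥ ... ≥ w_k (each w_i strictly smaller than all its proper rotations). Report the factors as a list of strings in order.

emit factor 1: 'accc' (i=0, period=4)
emit factor 2: 'aaaaaccaab' (i=4, period=10)

["accc", "aaaaaccaab"]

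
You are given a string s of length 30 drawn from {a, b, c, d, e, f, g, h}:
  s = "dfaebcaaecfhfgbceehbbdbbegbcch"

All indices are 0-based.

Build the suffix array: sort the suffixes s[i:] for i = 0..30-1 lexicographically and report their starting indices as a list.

[6, 2, 7, 19, 22, 4, 26, 14, 20, 23, 5, 27, 15, 9, 28, 21, 0, 3, 8, 16, 24, 17, 1, 12, 10, 25, 13, 29, 18, 11]

sorted suffixes:
  #0 SA[0]=6  'aaecfhfgbceehbbdbbegbcch'
  #1 SA[1]=2  'aebcaaecfhfgbceehbbdbbegbcch'
  #2 SA[2]=7  'aecfhfgbceehbbdbbegbcch'
  #3 SA[3]=19  'bbdbbegbcch'
  #4 SA[4]=22  'bbegbcch'
  #5 SA[5]=4  'bcaaecfhfgbceehbbdbbegbcch'
  #6 SA[6]=26  'bcch'
  #7 SA[7]=14  'bceehbbdbbegbcch'
  #8 SA[8]=20  'bdbbegbcch'
  #9 SA[9]=23  'begbcch'
  #10 SA[10]=5  'caaecfhfgbceehbbdbbegbcch'
  #11 SA[11]=27  'cch'
  #12 SA[12]=15  'ceehbbdbbegbcch'
  #13 SA[13]=9  'cfhfgbceehbbdbbegbcch'
  #14 SA[14]=28  'ch'
  #15 SA[15]=21  'dbbegbcch'
  #16 SA[16]=0  'dfaebcaaecfhfgbceehbbdbbegbcch'
  #17 SA[17]=3  'ebcaaecfhfgbceehbbdbbegbcch'
  #18 SA[18]=8  'ecfhfgbceehbbdbbegbcch'
  #19 SA[19]=16  'eehbbdbbegbcch'
  #20 SA[20]=24  'egbcch'
  #21 SA[21]=17  'ehbbdbbegbcch'
  #22 SA[22]=1  'faebcaaecfhfgbceehbbdbbegbcch'
  #23 SA[23]=12  'fgbceehbbdbbegbcch'
  #24 SA[24]=10  'fhfgbceehbbdbbegbcch'
  #25 SA[25]=25  'gbcch'
  #26 SA[26]=13  'gbceehbbdbbegbcch'
  #27 SA[27]=29  'h'
  #28 SA[28]=18  'hbbdbbegbcch'
  #29 SA[29]=11  'hfgbceehbbdbbegbcch'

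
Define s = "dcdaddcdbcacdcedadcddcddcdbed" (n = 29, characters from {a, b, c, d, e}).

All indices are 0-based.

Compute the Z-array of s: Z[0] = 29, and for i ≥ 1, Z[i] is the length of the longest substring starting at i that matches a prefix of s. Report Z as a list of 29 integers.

Z[0]=29
i=1: fresh scan; Z[1]=0
i=2: fresh scan; Z[2]=1 extend→box=[2,3)
i=3: fresh scan; Z[3]=0
i=4: fresh scan; Z[4]=1 extend→box=[4,5)
i=5: fresh scan; Z[5]=3 extend→box=[5,8)
i=6: min(r-i=2, Z[1]=0)=0; Z[6]=0
i=7: min(r-i=1, Z[2]=1)=1; Z[7]=1
i=8: fresh scan; Z[8]=0
i=9: fresh scan; Z[9]=0
i=10: fresh scan; Z[10]=0
i=11: fresh scan; Z[11]=0
i=12: fresh scan; Z[12]=2 extend→box=[12,14)
i=13: min(r-i=1, Z[1]=0)=0; Z[13]=0
i=14: fresh scan; Z[14]=0
i=15: fresh scan; Z[15]=1 extend→box=[15,16)
i=16: fresh scan; Z[16]=0
i=17: fresh scan; Z[17]=3 extend→box=[17,20)
i=18: min(r-i=2, Z[1]=0)=0; Z[18]=0
i=19: min(r-i=1, Z[2]=1)=1; Z[19]=1
i=20: fresh scan; Z[20]=3 extend→box=[20,23)
i=21: min(r-i=2, Z[1]=0)=0; Z[21]=0
i=22: min(r-i=1, Z[2]=1)=1; Z[22]=1
i=23: fresh scan; Z[23]=3 extend→box=[23,26)
i=24: min(r-i=2, Z[1]=0)=0; Z[24]=0
i=25: min(r-i=1, Z[2]=1)=1; Z[25]=1
i=26: fresh scan; Z[26]=0
i=27: fresh scan; Z[27]=0
i=28: fresh scan; Z[28]=1 extend→box=[28,29)

[29, 0, 1, 0, 1, 3, 0, 1, 0, 0, 0, 0, 2, 0, 0, 1, 0, 3, 0, 1, 3, 0, 1, 3, 0, 1, 0, 0, 1]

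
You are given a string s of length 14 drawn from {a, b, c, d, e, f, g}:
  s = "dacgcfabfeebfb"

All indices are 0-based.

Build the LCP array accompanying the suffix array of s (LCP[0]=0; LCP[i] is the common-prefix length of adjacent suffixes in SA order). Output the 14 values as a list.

[0, 1, 0, 1, 2, 0, 1, 0, 0, 1, 0, 1, 1, 0]

sorted suffixes:
  #0 SA[0]=6  'abfeebfb'
  #1 SA[1]=1  'acgcfabfeebfb'
  #2 SA[2]=13  'b'
  #3 SA[3]=11  'bfb'
  #4 SA[4]=7  'bfeebfb'
  #5 SA[5]=4  'cfabfeebfb'
  #6 SA[6]=2  'cgcfabfeebfb'
  #7 SA[7]=0  'dacgcfabfeebfb'
  #8 SA[8]=10  'ebfb'
  #9 SA[9]=9  'eebfb'
  #10 SA[10]=5  'fabfeebfb'
  #11 SA[11]=12  'fb'
  #12 SA[12]=8  'feebfb'
  #13 SA[13]=3  'gcfabfeebfb'

SA = [6, 1, 13, 11, 7, 4, 2, 0, 10, 9, 5, 12, 8, 3]
[i] adj suffixes → lcp
  [1] 6/1 → 1 ('a')
  [2] 1/13 → 0 ('')
  [3] 13/11 → 1 ('b')
  [4] 11/7 → 2 ('bf')
  [5] 7/4 → 0 ('')
  [6] 4/2 → 1 ('c')
  [7] 2/0 → 0 ('')
  [8] 0/10 → 0 ('')
  [9] 10/9 → 1 ('e')
  [10] 9/5 → 0 ('')
  [11] 5/12 → 1 ('f')
  [12] 12/8 → 1 ('f')
  [13] 8/3 → 0 ('')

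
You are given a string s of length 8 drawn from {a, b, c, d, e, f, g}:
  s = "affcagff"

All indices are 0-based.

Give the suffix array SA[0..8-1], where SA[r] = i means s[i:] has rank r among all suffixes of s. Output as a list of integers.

[0, 4, 3, 7, 2, 6, 1, 5]

sorted suffixes:
  #0 SA[0]=0  'affcagff'
  #1 SA[1]=4  'agff'
  #2 SA[2]=3  'cagff'
  #3 SA[3]=7  'f'
  #4 SA[4]=2  'fcagff'
  #5 SA[5]=6  'ff'
  #6 SA[6]=1  'ffcagff'
  #7 SA[7]=5  'gff'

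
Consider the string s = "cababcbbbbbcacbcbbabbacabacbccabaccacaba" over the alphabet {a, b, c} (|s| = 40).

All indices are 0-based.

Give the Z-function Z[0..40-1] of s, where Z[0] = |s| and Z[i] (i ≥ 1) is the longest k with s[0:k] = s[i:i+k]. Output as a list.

Z[0]=40
i=1: i≥r, start 0; Z[1]=0
i=2: i≥r, start 0; Z[2]=0
i=3: i≥r, start 0; Z[3]=0
i=4: i≥r, start 0; Z[4]=0
i=5: i≥r, start 0; Z[5]=1 grow→box=[5,6)
i=6: i≥r, start 0; Z[6]=0
i=7: i≥r, start 0; Z[7]=0
i=8: i≥r, start 0; Z[8]=0
i=9: i≥r, start 0; Z[9]=0
i=10: i≥r, start 0; Z[10]=0
i=11: i≥r, start 0; Z[11]=2 grow→box=[11,13)
i=12: min(r-i=1, Z[1]=0)=0; Z[12]=0
i=13: i≥r, start 0; Z[13]=1 grow→box=[13,14)
i=14: i≥r, start 0; Z[14]=0
i=15: i≥r, start 0; Z[15]=1 grow→box=[15,16)
i=16: i≥r, start 0; Z[16]=0
i=17: i≥r, start 0; Z[17]=0
i=18: i≥r, start 0; Z[18]=0
i=19: i≥r, start 0; Z[19]=0
i=20: i≥r, start 0; Z[20]=0
i=21: i≥r, start 0; Z[21]=0
i=22: i≥r, start 0; Z[22]=4 grow→box=[22,26)
i=23: min(r-i=3, Z[1]=0)=0; Z[23]=0
i=24: min(r-i=2, Z[2]=0)=0; Z[24]=0
i=25: min(r-i=1, Z[3]=0)=0; Z[25]=0
i=26: i≥r, start 0; Z[26]=1 grow→box=[26,27)
i=27: i≥r, start 0; Z[27]=0
i=28: i≥r, start 0; Z[28]=1 grow→box=[28,29)
i=29: i≥r, start 0; Z[29]=4 grow→box=[29,33)
i=30: min(r-i=3, Z[1]=0)=0; Z[30]=0
i=31: min(r-i=2, Z[2]=0)=0; Z[31]=0
i=32: min(r-i=1, Z[3]=0)=0; Z[32]=0
i=33: i≥r, start 0; Z[33]=1 grow→box=[33,34)
i=34: i≥r, start 0; Z[34]=2 grow→box=[34,36)
i=35: min(r-i=1, Z[1]=0)=0; Z[35]=0
i=36: i≥r, start 0; Z[36]=4 grow→box=[36,40)
i=37: min(r-i=3, Z[1]=0)=0; Z[37]=0
i=38: min(r-i=2, Z[2]=0)=0; Z[38]=0
i=39: min(r-i=1, Z[3]=0)=0; Z[39]=0

[40, 0, 0, 0, 0, 1, 0, 0, 0, 0, 0, 2, 0, 1, 0, 1, 0, 0, 0, 0, 0, 0, 4, 0, 0, 0, 1, 0, 1, 4, 0, 0, 0, 1, 2, 0, 4, 0, 0, 0]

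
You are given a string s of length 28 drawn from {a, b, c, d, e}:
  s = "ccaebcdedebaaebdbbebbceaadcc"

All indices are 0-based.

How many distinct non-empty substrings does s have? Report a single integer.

sorted suffixes:
  #0 SA[0]=23  'aadcc'
  #1 SA[1]=11  'aaebdbbebbceaadcc'
  #2 SA[2]=24  'adcc'
  #3 SA[3]=2  'aebcdedebaaebdbbebbceaadcc'
  #4 SA[4]=12  'aebdbbebbceaadcc'
  #5 SA[5]=10  'baaebdbbebbceaadcc'
  #6 SA[6]=19  'bbceaadcc'
  #7 SA[7]=16  'bbebbceaadcc'
  #8 SA[8]=4  'bcdedebaaebdbbebbceaadcc'
  #9 SA[9]=20  'bceaadcc'
  #10 SA[10]=14  'bdbbebbceaadcc'
  #11 SA[11]=17  'bebbceaadcc'
  #12 SA[12]=27  'c'
  #13 SA[13]=1  'caebcdedebaaebdbbebbceaadcc'
  #14 SA[14]=26  'cc'
  #15 SA[15]=0  'ccaebcdedebaaebdbbebbceaadcc'
  #16 SA[16]=5  'cdedebaaebdbbebbceaadcc'
  #17 SA[17]=21  'ceaadcc'
  #18 SA[18]=15  'dbbebbceaadcc'
  #19 SA[19]=25  'dcc'
  #20 SA[20]=8  'debaaebdbbebbceaadcc'
  #21 SA[21]=6  'dedebaaebdbbebbceaadcc'
  #22 SA[22]=22  'eaadcc'
  #23 SA[23]=9  'ebaaebdbbebbceaadcc'
  #24 SA[24]=18  'ebbceaadcc'
  #25 SA[25]=3  'ebcdedebaaebdbbebbceaadcc'
  #26 SA[26]=13  'ebdbbebbceaadcc'
  #27 SA[27]=7  'edebaaebdbbebbceaadcc'

SA = [23, 11, 24, 2, 12, 10, 19, 16, 4, 20, 14, 17, 27, 1, 26, 0, 5, 21, 15, 25, 8, 6, 22, 9, 18, 3, 13, 7]
i: (SA[i-1],SA[i]) lcp shared
  1: (23,11) 2 'aa'
  2: (11,24) 1 'a'
  3: (24,2) 1 'a'
  4: (2,12) 3 'aeb'
  5: (12,10) 0 ''
  6: (10,19) 1 'b'
  7: (19,16) 2 'bb'
  8: (16,4) 1 'b'
  9: (4,20) 2 'bc'
  10: (20,14) 1 'b'
  11: (14,17) 1 'b'
  12: (17,27) 0 ''
  13: (27,1) 1 'c'
  14: (1,26) 1 'c'
  15: (26,0) 2 'cc'
  16: (0,5) 1 'c'
  17: (5,21) 1 'c'
  18: (21,15) 0 ''
  19: (15,25) 1 'd'
  20: (25,8) 1 'd'
  21: (8,6) 2 'de'
  22: (6,22) 0 ''
  23: (22,9) 1 'e'
  24: (9,18) 2 'eb'
  25: (18,3) 2 'eb'
  26: (3,13) 2 'eb'
  27: (13,7) 1 'e'

n(n+1)/2 = 28·29/2 = 406
Σ LCP = 0 + 2 + 1 + 1 + 3 + 0 + 1 + 2 + 1 + 2 + 1 + 1 + 0 + 1 + 1 + 2 + 1 + 1 + 0 + 1 + 1 + 2 + 0 + 1 + 2 + 2 + 2 + 1 = 33
distinct = 406 − 33 = 373

373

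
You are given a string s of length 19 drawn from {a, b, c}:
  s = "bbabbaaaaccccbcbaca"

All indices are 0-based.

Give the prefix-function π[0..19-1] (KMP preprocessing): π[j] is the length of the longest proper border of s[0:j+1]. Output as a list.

[0, 1, 0, 1, 2, 3, 0, 0, 0, 0, 0, 0, 0, 1, 0, 1, 0, 0, 0]

π[0] = 0
j=1 s[j]='b': π[1]=1 (border 'b')
j=2 s[j]='a': k: 1→0; π[2]=0 (border '')
j=3 s[j]='b': π[3]=1 (border 'b')
j=4 s[j]='b': π[4]=2 (border 'bb')
j=5 s[j]='a': π[5]=3 (border 'bba')
j=6 s[j]='a': k: 3→0; π[6]=0 (border '')
j=7 s[j]='a': π[7]=0 (border '')
j=8 s[j]='a': π[8]=0 (border '')
j=9 s[j]='c': π[9]=0 (border '')
j=10 s[j]='c': π[10]=0 (border '')
j=11 s[j]='c': π[11]=0 (border '')
j=12 s[j]='c': π[12]=0 (border '')
j=13 s[j]='b': π[13]=1 (border 'b')
j=14 s[j]='c': k: 1→0; π[14]=0 (border '')
j=15 s[j]='b': π[15]=1 (border 'b')
j=16 s[j]='a': k: 1→0; π[16]=0 (border '')
j=17 s[j]='c': π[17]=0 (border '')
j=18 s[j]='a': π[18]=0 (border '')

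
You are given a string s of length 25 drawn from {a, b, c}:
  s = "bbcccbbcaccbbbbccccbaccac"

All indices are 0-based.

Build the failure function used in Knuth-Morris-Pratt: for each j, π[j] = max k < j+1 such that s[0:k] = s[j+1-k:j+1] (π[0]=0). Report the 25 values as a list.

[0, 1, 0, 0, 0, 1, 2, 3, 0, 0, 0, 1, 2, 2, 2, 3, 4, 5, 0, 1, 0, 0, 0, 0, 0]

π[0] = 0
j=1 s[j]='b': π[1]=1 (border 'b')
j=2 s[j]='c': k: 1→0; π[2]=0 (border '')
j=3 s[j]='c': π[3]=0 (border '')
j=4 s[j]='c': π[4]=0 (border '')
j=5 s[j]='b': π[5]=1 (border 'b')
j=6 s[j]='b': π[6]=2 (border 'bb')
j=7 s[j]='c': π[7]=3 (border 'bbc')
j=8 s[j]='a': k: 3→0; π[8]=0 (border '')
j=9 s[j]='c': π[9]=0 (border '')
j=10 s[j]='c': π[10]=0 (border '')
j=11 s[j]='b': π[11]=1 (border 'b')
j=12 s[j]='b': π[12]=2 (border 'bb')
j=13 s[j]='b': k: 2→1; π[13]=2 (border 'bb')
j=14 s[j]='b': k: 2→1; π[14]=2 (border 'bb')
j=15 s[j]='c': π[15]=3 (border 'bbc')
j=16 s[j]='c': π[16]=4 (border 'bbcc')
j=17 s[j]='c': π[17]=5 (border 'bbccc')
j=18 s[j]='c': k: 5→0; π[18]=0 (border '')
j=19 s[j]='b': π[19]=1 (border 'b')
j=20 s[j]='a': k: 1→0; π[20]=0 (border '')
j=21 s[j]='c': π[21]=0 (border '')
j=22 s[j]='c': π[22]=0 (border '')
j=23 s[j]='a': π[23]=0 (border '')
j=24 s[j]='c': π[24]=0 (border '')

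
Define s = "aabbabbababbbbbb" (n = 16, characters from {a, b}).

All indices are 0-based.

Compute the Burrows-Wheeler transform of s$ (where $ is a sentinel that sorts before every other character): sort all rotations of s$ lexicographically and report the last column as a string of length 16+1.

b$bbabbbbabaabbba

rank  rotation           last
    0  $aabbabbababbbbbb  b
    1  aabbabbababbbbbb$  $
    2  ababbbbbb$aabbabb  b
    3  abbababbbbbb$aabb  b
    4  abbabbababbbbbb$a  a
    5  abbbbbb$aabbabbab  b
    6  b$aabbabbababbbbb  b
    7  bababbbbbb$aabbab  b
    8  babbababbbbbb$aab  b
    9  babbbbbb$aabbabba  a
   10  bb$aabbabbababbbb  b
   11  bbababbbbbb$aabba  a
   12  bbabbababbbbbb$aa  a
   13  bbb$aabbabbababbb  b
   14  bbbb$aabbabbababb  b
   15  bbbbb$aabbabbabab  b
   16  bbbbbb$aabbabbaba  a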